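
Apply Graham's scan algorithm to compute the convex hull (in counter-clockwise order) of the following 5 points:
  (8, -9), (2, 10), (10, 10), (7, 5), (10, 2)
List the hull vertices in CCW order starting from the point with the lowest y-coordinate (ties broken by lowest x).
Hull (CCW) = [(8, -9), (10, 2), (10, 10), (2, 10)]

Graham scan procedure:
  1. Find the pivot p₀ = point with lowest y (tie → lowest x): (8, -9).
  2. Sort the remaining points by polar angle around p₀.
  3. Walk through sorted points, maintaining a stack; pop the top while the last three entries make a non-left turn (cross product ≤ 0).
  4. Final stack is the convex hull in CCW order: (8, -9), (10, 2), (10, 10), (2, 10).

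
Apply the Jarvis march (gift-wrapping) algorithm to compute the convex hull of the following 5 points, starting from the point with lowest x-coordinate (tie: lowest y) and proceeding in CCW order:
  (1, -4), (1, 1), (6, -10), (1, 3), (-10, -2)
Hull (CCW) = [(-10, -2), (6, -10), (1, 3)]

Jarvis march: at each step, from the current hull vertex p, select the next vertex q as the point such that every other point lies strictly to the left of (or on) the directed line p → q. (Equivalently: for every other point r, the cross product (q − p) × (r − p) ≥ 0.)
Starting point (lowest x, tie lowest y): (-10, -2). Wrap until returning to start. Resulting hull: (-10, -2), (6, -10), (1, 3).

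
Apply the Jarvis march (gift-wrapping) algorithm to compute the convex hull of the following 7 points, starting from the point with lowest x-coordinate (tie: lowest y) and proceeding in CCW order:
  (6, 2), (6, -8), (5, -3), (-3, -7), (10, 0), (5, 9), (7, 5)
Hull (CCW) = [(-3, -7), (6, -8), (10, 0), (5, 9)]

Jarvis march: at each step, from the current hull vertex p, select the next vertex q as the point such that every other point lies strictly to the left of (or on) the directed line p → q. (Equivalently: for every other point r, the cross product (q − p) × (r − p) ≥ 0.)
Starting point (lowest x, tie lowest y): (-3, -7). Wrap until returning to start. Resulting hull: (-3, -7), (6, -8), (10, 0), (5, 9).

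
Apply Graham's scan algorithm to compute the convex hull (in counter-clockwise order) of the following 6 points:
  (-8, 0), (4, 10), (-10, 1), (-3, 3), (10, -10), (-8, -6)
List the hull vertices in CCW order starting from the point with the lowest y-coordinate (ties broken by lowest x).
Hull (CCW) = [(10, -10), (4, 10), (-10, 1), (-8, -6)]

Graham scan procedure:
  1. Find the pivot p₀ = point with lowest y (tie → lowest x): (10, -10).
  2. Sort the remaining points by polar angle around p₀.
  3. Walk through sorted points, maintaining a stack; pop the top while the last three entries make a non-left turn (cross product ≤ 0).
  4. Final stack is the convex hull in CCW order: (10, -10), (4, 10), (-10, 1), (-8, -6).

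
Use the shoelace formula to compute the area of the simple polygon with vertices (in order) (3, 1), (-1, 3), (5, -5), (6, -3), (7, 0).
Area = 43/2

Shoelace formula: Area = (1/2) |Σ_i (x_i · y_{i+1} − x_{i+1} · y_i)| (indices mod n). Compute each cross term:
  (3)(3) − (-1)(1) = 10
  (-1)(-5) − (5)(3) = -10
  (5)(-3) − (6)(-5) = 15
  (6)(0) − (7)(-3) = 21
  (7)(1) − (3)(0) = 7
Sum = 43, so (signed) Area = 43/2 = 43/2, |Area| = 43/2.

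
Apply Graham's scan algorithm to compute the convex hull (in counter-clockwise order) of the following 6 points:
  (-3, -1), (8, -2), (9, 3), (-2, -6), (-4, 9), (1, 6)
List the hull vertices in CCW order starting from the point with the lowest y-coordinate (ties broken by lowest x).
Hull (CCW) = [(-2, -6), (8, -2), (9, 3), (-4, 9), (-3, -1)]

Graham scan procedure:
  1. Find the pivot p₀ = point with lowest y (tie → lowest x): (-2, -6).
  2. Sort the remaining points by polar angle around p₀.
  3. Walk through sorted points, maintaining a stack; pop the top while the last three entries make a non-left turn (cross product ≤ 0).
  4. Final stack is the convex hull in CCW order: (-2, -6), (8, -2), (9, 3), (-4, 9), (-3, -1).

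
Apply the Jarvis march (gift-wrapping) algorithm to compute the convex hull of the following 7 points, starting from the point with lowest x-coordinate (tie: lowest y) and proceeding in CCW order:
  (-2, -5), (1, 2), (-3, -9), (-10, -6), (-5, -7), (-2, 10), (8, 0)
Hull (CCW) = [(-10, -6), (-3, -9), (8, 0), (-2, 10)]

Jarvis march: at each step, from the current hull vertex p, select the next vertex q as the point such that every other point lies strictly to the left of (or on) the directed line p → q. (Equivalently: for every other point r, the cross product (q − p) × (r − p) ≥ 0.)
Starting point (lowest x, tie lowest y): (-10, -6). Wrap until returning to start. Resulting hull: (-10, -6), (-3, -9), (8, 0), (-2, 10).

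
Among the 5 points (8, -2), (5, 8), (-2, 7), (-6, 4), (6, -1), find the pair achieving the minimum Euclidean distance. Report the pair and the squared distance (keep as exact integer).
Pair = ((8, -2), (6, -1)); squared distance = 5

Compute all C(5, 2) = 10 pairwise squared distances (x_i − x_j)² + (y_i − y_j)². The minimum is 5, attained by the pair ((8, -2), (6, -1)).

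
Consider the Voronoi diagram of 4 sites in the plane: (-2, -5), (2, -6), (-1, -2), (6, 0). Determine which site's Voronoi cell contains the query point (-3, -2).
Nearest site = (-1, -2)

The Voronoi cell of site s contains exactly those query points closer to s than to any other site. Compute squared distances from q = (-3, -2) to each site:
  (-1 − -3)² + (-2 − -2)² = 4
  (-2 − -3)² + (-5 − -2)² = 10
  (2 − -3)² + (-6 − -2)² = 41
  (6 − -3)² + (0 − -2)² = 85
Minimum is attained by (-1, -2), so q lies in its Voronoi cell.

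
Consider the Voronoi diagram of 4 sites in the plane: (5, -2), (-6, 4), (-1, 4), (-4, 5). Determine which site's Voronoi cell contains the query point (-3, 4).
Nearest site = (-4, 5)

The Voronoi cell of site s contains exactly those query points closer to s than to any other site. Compute squared distances from q = (-3, 4) to each site:
  (-4 − -3)² + (5 − 4)² = 2
  (-1 − -3)² + (4 − 4)² = 4
  (-6 − -3)² + (4 − 4)² = 9
  (5 − -3)² + (-2 − 4)² = 100
Minimum is attained by (-4, 5), so q lies in its Voronoi cell.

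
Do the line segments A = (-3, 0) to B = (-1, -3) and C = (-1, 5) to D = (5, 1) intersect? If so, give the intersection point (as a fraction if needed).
No (intersection of containing lines falls outside at least one segment)

Parametrize and solve: t = -19/5, s = -8/5. At least one of these is outside [0, 1], so the segments do not intersect.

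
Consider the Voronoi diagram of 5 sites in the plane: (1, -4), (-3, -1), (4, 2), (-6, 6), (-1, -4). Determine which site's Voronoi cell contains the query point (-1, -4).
Nearest site = (-1, -4)

The Voronoi cell of site s contains exactly those query points closer to s than to any other site. Compute squared distances from q = (-1, -4) to each site:
  (-1 − -1)² + (-4 − -4)² = 0
  (1 − -1)² + (-4 − -4)² = 4
  (-3 − -1)² + (-1 − -4)² = 13
  (4 − -1)² + (2 − -4)² = 61
  (-6 − -1)² + (6 − -4)² = 125
Minimum is attained by (-1, -4), so q lies in its Voronoi cell.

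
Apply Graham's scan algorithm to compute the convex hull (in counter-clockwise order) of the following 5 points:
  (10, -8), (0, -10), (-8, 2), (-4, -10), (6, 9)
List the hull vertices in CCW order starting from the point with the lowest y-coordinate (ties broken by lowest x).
Hull (CCW) = [(-4, -10), (0, -10), (10, -8), (6, 9), (-8, 2)]

Graham scan procedure:
  1. Find the pivot p₀ = point with lowest y (tie → lowest x): (-4, -10).
  2. Sort the remaining points by polar angle around p₀.
  3. Walk through sorted points, maintaining a stack; pop the top while the last three entries make a non-left turn (cross product ≤ 0).
  4. Final stack is the convex hull in CCW order: (-4, -10), (0, -10), (10, -8), (6, 9), (-8, 2).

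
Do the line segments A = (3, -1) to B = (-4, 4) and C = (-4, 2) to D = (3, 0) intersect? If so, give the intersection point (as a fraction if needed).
Yes; intersection at (2/3, 2/3) (t = 1/3 on AB, s = 2/3 on CD)

Parametrize AB as A + t(B − A) = (3 + -7 t, -1 + 5 t) and CD as C + s(D − C) = (-4 + 7 s, 2 + -2 s). Solve the linear system for (t, s). Determinant = 21 ≠ 0, so a unique intersection of the containing lines exists. Solution: t = 1/3, s = 2/3 — both in [0, 1], so the segments cross. Intersection point: (2/3, 2/3).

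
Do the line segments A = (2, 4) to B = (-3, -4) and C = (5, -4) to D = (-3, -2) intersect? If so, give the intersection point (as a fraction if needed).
Yes; intersection at (-71/37, -84/37) (t = 29/37 on AB, s = 32/37 on CD)

Parametrize AB as A + t(B − A) = (2 + -5 t, 4 + -8 t) and CD as C + s(D − C) = (5 + -8 s, -4 + 2 s). Solve the linear system for (t, s). Determinant = 74 ≠ 0, so a unique intersection of the containing lines exists. Solution: t = 29/37, s = 32/37 — both in [0, 1], so the segments cross. Intersection point: (-71/37, -84/37).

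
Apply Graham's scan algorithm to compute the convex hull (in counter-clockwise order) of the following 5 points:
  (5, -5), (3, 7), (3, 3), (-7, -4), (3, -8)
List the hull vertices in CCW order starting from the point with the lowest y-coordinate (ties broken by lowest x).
Hull (CCW) = [(3, -8), (5, -5), (3, 7), (-7, -4)]

Graham scan procedure:
  1. Find the pivot p₀ = point with lowest y (tie → lowest x): (3, -8).
  2. Sort the remaining points by polar angle around p₀.
  3. Walk through sorted points, maintaining a stack; pop the top while the last three entries make a non-left turn (cross product ≤ 0).
  4. Final stack is the convex hull in CCW order: (3, -8), (5, -5), (3, 7), (-7, -4).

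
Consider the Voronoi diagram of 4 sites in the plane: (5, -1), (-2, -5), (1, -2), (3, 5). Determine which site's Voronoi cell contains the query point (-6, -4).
Nearest site = (-2, -5)

The Voronoi cell of site s contains exactly those query points closer to s than to any other site. Compute squared distances from q = (-6, -4) to each site:
  (-2 − -6)² + (-5 − -4)² = 17
  (1 − -6)² + (-2 − -4)² = 53
  (5 − -6)² + (-1 − -4)² = 130
  (3 − -6)² + (5 − -4)² = 162
Minimum is attained by (-2, -5), so q lies in its Voronoi cell.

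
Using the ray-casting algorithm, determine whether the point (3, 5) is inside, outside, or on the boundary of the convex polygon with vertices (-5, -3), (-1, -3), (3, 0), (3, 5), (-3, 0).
The point (3, 5) lies on the polygon boundary

Boundary check: the query satisfies the collinearity and bounding-box conditions for some polygon edge, so it lies exactly on the boundary.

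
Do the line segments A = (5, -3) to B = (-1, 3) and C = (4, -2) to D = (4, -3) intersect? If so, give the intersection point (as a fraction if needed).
Yes; intersection at (4, -2) (t = 1/6 on AB, s = 0 on CD)

Parametrize AB as A + t(B − A) = (5 + -6 t, -3 + 6 t) and CD as C + s(D − C) = (4 + 0 s, -2 + -1 s). Solve the linear system for (t, s). Determinant = -6 ≠ 0, so a unique intersection of the containing lines exists. Solution: t = 1/6, s = 0 — both in [0, 1], so the segments cross. Intersection point: (4, -2).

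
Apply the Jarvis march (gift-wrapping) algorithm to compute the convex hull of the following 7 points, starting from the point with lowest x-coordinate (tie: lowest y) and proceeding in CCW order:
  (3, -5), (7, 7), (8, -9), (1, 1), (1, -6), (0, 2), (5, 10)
Hull (CCW) = [(0, 2), (1, -6), (8, -9), (7, 7), (5, 10)]

Jarvis march: at each step, from the current hull vertex p, select the next vertex q as the point such that every other point lies strictly to the left of (or on) the directed line p → q. (Equivalently: for every other point r, the cross product (q − p) × (r − p) ≥ 0.)
Starting point (lowest x, tie lowest y): (0, 2). Wrap until returning to start. Resulting hull: (0, 2), (1, -6), (8, -9), (7, 7), (5, 10).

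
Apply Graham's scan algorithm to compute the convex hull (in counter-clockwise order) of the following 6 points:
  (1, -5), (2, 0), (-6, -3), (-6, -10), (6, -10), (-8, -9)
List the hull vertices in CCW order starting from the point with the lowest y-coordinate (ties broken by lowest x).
Hull (CCW) = [(-6, -10), (6, -10), (2, 0), (-6, -3), (-8, -9)]

Graham scan procedure:
  1. Find the pivot p₀ = point with lowest y (tie → lowest x): (-6, -10).
  2. Sort the remaining points by polar angle around p₀.
  3. Walk through sorted points, maintaining a stack; pop the top while the last three entries make a non-left turn (cross product ≤ 0).
  4. Final stack is the convex hull in CCW order: (-6, -10), (6, -10), (2, 0), (-6, -3), (-8, -9).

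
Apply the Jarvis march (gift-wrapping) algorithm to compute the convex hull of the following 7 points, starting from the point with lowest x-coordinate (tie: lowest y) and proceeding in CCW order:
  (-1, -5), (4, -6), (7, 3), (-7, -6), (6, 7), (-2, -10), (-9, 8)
Hull (CCW) = [(-9, 8), (-7, -6), (-2, -10), (4, -6), (7, 3), (6, 7)]

Jarvis march: at each step, from the current hull vertex p, select the next vertex q as the point such that every other point lies strictly to the left of (or on) the directed line p → q. (Equivalently: for every other point r, the cross product (q − p) × (r − p) ≥ 0.)
Starting point (lowest x, tie lowest y): (-9, 8). Wrap until returning to start. Resulting hull: (-9, 8), (-7, -6), (-2, -10), (4, -6), (7, 3), (6, 7).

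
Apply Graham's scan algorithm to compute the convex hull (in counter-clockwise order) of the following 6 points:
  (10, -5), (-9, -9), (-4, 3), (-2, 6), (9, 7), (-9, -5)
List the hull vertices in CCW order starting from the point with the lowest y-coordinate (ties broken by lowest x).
Hull (CCW) = [(-9, -9), (10, -5), (9, 7), (-2, 6), (-4, 3), (-9, -5)]

Graham scan procedure:
  1. Find the pivot p₀ = point with lowest y (tie → lowest x): (-9, -9).
  2. Sort the remaining points by polar angle around p₀.
  3. Walk through sorted points, maintaining a stack; pop the top while the last three entries make a non-left turn (cross product ≤ 0).
  4. Final stack is the convex hull in CCW order: (-9, -9), (10, -5), (9, 7), (-2, 6), (-4, 3), (-9, -5).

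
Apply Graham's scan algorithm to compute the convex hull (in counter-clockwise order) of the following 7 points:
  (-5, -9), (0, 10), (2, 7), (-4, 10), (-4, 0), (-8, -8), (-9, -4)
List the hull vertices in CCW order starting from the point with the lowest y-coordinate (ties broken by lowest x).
Hull (CCW) = [(-5, -9), (2, 7), (0, 10), (-4, 10), (-9, -4), (-8, -8)]

Graham scan procedure:
  1. Find the pivot p₀ = point with lowest y (tie → lowest x): (-5, -9).
  2. Sort the remaining points by polar angle around p₀.
  3. Walk through sorted points, maintaining a stack; pop the top while the last three entries make a non-left turn (cross product ≤ 0).
  4. Final stack is the convex hull in CCW order: (-5, -9), (2, 7), (0, 10), (-4, 10), (-9, -4), (-8, -8).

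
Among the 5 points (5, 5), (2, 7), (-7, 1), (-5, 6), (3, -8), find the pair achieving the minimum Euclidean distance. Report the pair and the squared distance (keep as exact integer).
Pair = ((5, 5), (2, 7)); squared distance = 13

Compute all C(5, 2) = 10 pairwise squared distances (x_i − x_j)² + (y_i − y_j)². The minimum is 13, attained by the pair ((5, 5), (2, 7)).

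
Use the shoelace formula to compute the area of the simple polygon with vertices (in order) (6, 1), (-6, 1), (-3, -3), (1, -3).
Area = 32

Shoelace formula: Area = (1/2) |Σ_i (x_i · y_{i+1} − x_{i+1} · y_i)| (indices mod n). Compute each cross term:
  (6)(1) − (-6)(1) = 12
  (-6)(-3) − (-3)(1) = 21
  (-3)(-3) − (1)(-3) = 12
  (1)(1) − (6)(-3) = 19
Sum = 64, so (signed) Area = 64/2 = 32, |Area| = 32.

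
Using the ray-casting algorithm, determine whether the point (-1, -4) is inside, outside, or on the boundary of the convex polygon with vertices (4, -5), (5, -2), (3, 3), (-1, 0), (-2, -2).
The point (-1, -4) lies strictly outside the polygon

Cast a horizontal ray to the right from the query point and count how many polygon edges it crosses (each edge strictly once or zero times, handled with the usual half-open convention). 
Parity of crossings → even ⇒ outside.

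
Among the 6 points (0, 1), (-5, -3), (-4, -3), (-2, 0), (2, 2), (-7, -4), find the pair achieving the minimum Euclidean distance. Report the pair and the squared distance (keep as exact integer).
Pair = ((-5, -3), (-4, -3)); squared distance = 1

Compute all C(6, 2) = 15 pairwise squared distances (x_i − x_j)² + (y_i − y_j)². The minimum is 1, attained by the pair ((-5, -3), (-4, -3)).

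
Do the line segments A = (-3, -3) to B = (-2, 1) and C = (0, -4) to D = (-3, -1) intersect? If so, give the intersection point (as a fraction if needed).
Yes; intersection at (-13/5, -7/5) (t = 2/5 on AB, s = 13/15 on CD)

Parametrize AB as A + t(B − A) = (-3 + 1 t, -3 + 4 t) and CD as C + s(D − C) = (0 + -3 s, -4 + 3 s). Solve the linear system for (t, s). Determinant = -15 ≠ 0, so a unique intersection of the containing lines exists. Solution: t = 2/5, s = 13/15 — both in [0, 1], so the segments cross. Intersection point: (-13/5, -7/5).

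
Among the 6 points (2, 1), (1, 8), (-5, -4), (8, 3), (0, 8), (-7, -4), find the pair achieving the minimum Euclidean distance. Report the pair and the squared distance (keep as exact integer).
Pair = ((1, 8), (0, 8)); squared distance = 1

Compute all C(6, 2) = 15 pairwise squared distances (x_i − x_j)² + (y_i − y_j)². The minimum is 1, attained by the pair ((1, 8), (0, 8)).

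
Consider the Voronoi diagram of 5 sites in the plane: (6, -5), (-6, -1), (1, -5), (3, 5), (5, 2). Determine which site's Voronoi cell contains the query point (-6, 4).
Nearest site = (-6, -1)

The Voronoi cell of site s contains exactly those query points closer to s than to any other site. Compute squared distances from q = (-6, 4) to each site:
  (-6 − -6)² + (-1 − 4)² = 25
  (3 − -6)² + (5 − 4)² = 82
  (5 − -6)² + (2 − 4)² = 125
  (1 − -6)² + (-5 − 4)² = 130
  (6 − -6)² + (-5 − 4)² = 225
Minimum is attained by (-6, -1), so q lies in its Voronoi cell.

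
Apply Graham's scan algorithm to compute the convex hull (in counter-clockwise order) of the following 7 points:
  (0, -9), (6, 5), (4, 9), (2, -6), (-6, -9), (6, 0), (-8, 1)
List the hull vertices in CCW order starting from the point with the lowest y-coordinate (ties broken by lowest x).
Hull (CCW) = [(-6, -9), (0, -9), (6, 0), (6, 5), (4, 9), (-8, 1)]

Graham scan procedure:
  1. Find the pivot p₀ = point with lowest y (tie → lowest x): (-6, -9).
  2. Sort the remaining points by polar angle around p₀.
  3. Walk through sorted points, maintaining a stack; pop the top while the last three entries make a non-left turn (cross product ≤ 0).
  4. Final stack is the convex hull in CCW order: (-6, -9), (0, -9), (6, 0), (6, 5), (4, 9), (-8, 1).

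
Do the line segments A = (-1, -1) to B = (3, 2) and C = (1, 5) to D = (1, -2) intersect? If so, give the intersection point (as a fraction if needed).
Yes; intersection at (1, 1/2) (t = 1/2 on AB, s = 9/14 on CD)

Parametrize AB as A + t(B − A) = (-1 + 4 t, -1 + 3 t) and CD as C + s(D − C) = (1 + 0 s, 5 + -7 s). Solve the linear system for (t, s). Determinant = 28 ≠ 0, so a unique intersection of the containing lines exists. Solution: t = 1/2, s = 9/14 — both in [0, 1], so the segments cross. Intersection point: (1, 1/2).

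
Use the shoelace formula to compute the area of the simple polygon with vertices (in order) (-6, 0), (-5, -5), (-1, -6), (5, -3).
Area = 35

Shoelace formula: Area = (1/2) |Σ_i (x_i · y_{i+1} − x_{i+1} · y_i)| (indices mod n). Compute each cross term:
  (-6)(-5) − (-5)(0) = 30
  (-5)(-6) − (-1)(-5) = 25
  (-1)(-3) − (5)(-6) = 33
  (5)(0) − (-6)(-3) = -18
Sum = 70, so (signed) Area = 70/2 = 35, |Area| = 35.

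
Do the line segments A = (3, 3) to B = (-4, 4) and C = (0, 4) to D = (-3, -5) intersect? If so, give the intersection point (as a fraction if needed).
Yes; intersection at (-2/11, 38/11) (t = 5/11 on AB, s = 2/33 on CD)

Parametrize AB as A + t(B − A) = (3 + -7 t, 3 + 1 t) and CD as C + s(D − C) = (0 + -3 s, 4 + -9 s). Solve the linear system for (t, s). Determinant = -66 ≠ 0, so a unique intersection of the containing lines exists. Solution: t = 5/11, s = 2/33 — both in [0, 1], so the segments cross. Intersection point: (-2/11, 38/11).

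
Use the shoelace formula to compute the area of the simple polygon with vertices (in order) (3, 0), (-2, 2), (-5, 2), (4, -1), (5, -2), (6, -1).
Area = 8

Shoelace formula: Area = (1/2) |Σ_i (x_i · y_{i+1} − x_{i+1} · y_i)| (indices mod n). Compute each cross term:
  (3)(2) − (-2)(0) = 6
  (-2)(2) − (-5)(2) = 6
  (-5)(-1) − (4)(2) = -3
  (4)(-2) − (5)(-1) = -3
  (5)(-1) − (6)(-2) = 7
  (6)(0) − (3)(-1) = 3
Sum = 16, so (signed) Area = 16/2 = 8, |Area| = 8.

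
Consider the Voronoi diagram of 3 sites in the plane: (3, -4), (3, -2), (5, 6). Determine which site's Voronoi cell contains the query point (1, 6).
Nearest site = (5, 6)

The Voronoi cell of site s contains exactly those query points closer to s than to any other site. Compute squared distances from q = (1, 6) to each site:
  (5 − 1)² + (6 − 6)² = 16
  (3 − 1)² + (-2 − 6)² = 68
  (3 − 1)² + (-4 − 6)² = 104
Minimum is attained by (5, 6), so q lies in its Voronoi cell.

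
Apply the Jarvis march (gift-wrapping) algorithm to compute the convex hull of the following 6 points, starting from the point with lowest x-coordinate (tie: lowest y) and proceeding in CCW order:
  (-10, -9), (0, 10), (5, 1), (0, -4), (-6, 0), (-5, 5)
Hull (CCW) = [(-10, -9), (0, -4), (5, 1), (0, 10), (-5, 5)]

Jarvis march: at each step, from the current hull vertex p, select the next vertex q as the point such that every other point lies strictly to the left of (or on) the directed line p → q. (Equivalently: for every other point r, the cross product (q − p) × (r − p) ≥ 0.)
Starting point (lowest x, tie lowest y): (-10, -9). Wrap until returning to start. Resulting hull: (-10, -9), (0, -4), (5, 1), (0, 10), (-5, 5).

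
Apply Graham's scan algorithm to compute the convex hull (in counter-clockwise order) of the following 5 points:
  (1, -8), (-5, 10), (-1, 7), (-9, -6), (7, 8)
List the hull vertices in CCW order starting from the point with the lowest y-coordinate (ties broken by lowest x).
Hull (CCW) = [(1, -8), (7, 8), (-5, 10), (-9, -6)]

Graham scan procedure:
  1. Find the pivot p₀ = point with lowest y (tie → lowest x): (1, -8).
  2. Sort the remaining points by polar angle around p₀.
  3. Walk through sorted points, maintaining a stack; pop the top while the last three entries make a non-left turn (cross product ≤ 0).
  4. Final stack is the convex hull in CCW order: (1, -8), (7, 8), (-5, 10), (-9, -6).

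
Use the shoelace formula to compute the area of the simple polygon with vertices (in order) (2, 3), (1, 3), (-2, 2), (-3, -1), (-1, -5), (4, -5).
Area = 40

Shoelace formula: Area = (1/2) |Σ_i (x_i · y_{i+1} − x_{i+1} · y_i)| (indices mod n). Compute each cross term:
  (2)(3) − (1)(3) = 3
  (1)(2) − (-2)(3) = 8
  (-2)(-1) − (-3)(2) = 8
  (-3)(-5) − (-1)(-1) = 14
  (-1)(-5) − (4)(-5) = 25
  (4)(3) − (2)(-5) = 22
Sum = 80, so (signed) Area = 80/2 = 40, |Area| = 40.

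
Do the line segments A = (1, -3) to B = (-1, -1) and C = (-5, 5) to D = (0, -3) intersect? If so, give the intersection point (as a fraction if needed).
No (intersection of containing lines falls outside at least one segment)

Parametrize and solve: t = 4/3, s = 2/3. At least one of these is outside [0, 1], so the segments do not intersect.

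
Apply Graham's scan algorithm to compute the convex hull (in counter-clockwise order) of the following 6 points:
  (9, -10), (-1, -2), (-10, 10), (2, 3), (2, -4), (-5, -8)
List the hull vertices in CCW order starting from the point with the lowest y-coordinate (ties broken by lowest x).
Hull (CCW) = [(9, -10), (2, 3), (-10, 10), (-5, -8)]

Graham scan procedure:
  1. Find the pivot p₀ = point with lowest y (tie → lowest x): (9, -10).
  2. Sort the remaining points by polar angle around p₀.
  3. Walk through sorted points, maintaining a stack; pop the top while the last three entries make a non-left turn (cross product ≤ 0).
  4. Final stack is the convex hull in CCW order: (9, -10), (2, 3), (-10, 10), (-5, -8).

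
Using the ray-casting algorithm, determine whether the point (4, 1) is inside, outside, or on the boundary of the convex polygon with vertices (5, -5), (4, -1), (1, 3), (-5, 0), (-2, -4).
The point (4, 1) lies strictly outside the polygon

Cast a horizontal ray to the right from the query point and count how many polygon edges it crosses (each edge strictly once or zero times, handled with the usual half-open convention). 
Parity of crossings → even ⇒ outside.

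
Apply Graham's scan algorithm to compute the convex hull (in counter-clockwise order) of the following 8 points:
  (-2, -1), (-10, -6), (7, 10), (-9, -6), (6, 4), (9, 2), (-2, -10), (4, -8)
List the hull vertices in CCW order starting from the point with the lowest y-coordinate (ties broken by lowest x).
Hull (CCW) = [(-2, -10), (4, -8), (9, 2), (7, 10), (-10, -6)]

Graham scan procedure:
  1. Find the pivot p₀ = point with lowest y (tie → lowest x): (-2, -10).
  2. Sort the remaining points by polar angle around p₀.
  3. Walk through sorted points, maintaining a stack; pop the top while the last three entries make a non-left turn (cross product ≤ 0).
  4. Final stack is the convex hull in CCW order: (-2, -10), (4, -8), (9, 2), (7, 10), (-10, -6).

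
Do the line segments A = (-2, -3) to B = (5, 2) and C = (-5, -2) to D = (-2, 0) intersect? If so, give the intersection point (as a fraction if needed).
No (intersection of containing lines falls outside at least one segment)

Parametrize and solve: t = 9, s = 22. At least one of these is outside [0, 1], so the segments do not intersect.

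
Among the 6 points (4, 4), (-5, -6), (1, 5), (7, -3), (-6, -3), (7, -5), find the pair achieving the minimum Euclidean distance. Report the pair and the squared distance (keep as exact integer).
Pair = ((7, -3), (7, -5)); squared distance = 4

Compute all C(6, 2) = 15 pairwise squared distances (x_i − x_j)² + (y_i − y_j)². The minimum is 4, attained by the pair ((7, -3), (7, -5)).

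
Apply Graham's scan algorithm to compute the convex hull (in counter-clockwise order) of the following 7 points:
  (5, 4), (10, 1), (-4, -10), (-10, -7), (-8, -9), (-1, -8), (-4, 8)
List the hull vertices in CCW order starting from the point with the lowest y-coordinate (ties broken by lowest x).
Hull (CCW) = [(-4, -10), (-1, -8), (10, 1), (5, 4), (-4, 8), (-10, -7), (-8, -9)]

Graham scan procedure:
  1. Find the pivot p₀ = point with lowest y (tie → lowest x): (-4, -10).
  2. Sort the remaining points by polar angle around p₀.
  3. Walk through sorted points, maintaining a stack; pop the top while the last three entries make a non-left turn (cross product ≤ 0).
  4. Final stack is the convex hull in CCW order: (-4, -10), (-1, -8), (10, 1), (5, 4), (-4, 8), (-10, -7), (-8, -9).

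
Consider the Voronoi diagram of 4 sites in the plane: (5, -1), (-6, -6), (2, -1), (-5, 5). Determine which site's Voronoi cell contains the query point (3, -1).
Nearest site = (2, -1)

The Voronoi cell of site s contains exactly those query points closer to s than to any other site. Compute squared distances from q = (3, -1) to each site:
  (2 − 3)² + (-1 − -1)² = 1
  (5 − 3)² + (-1 − -1)² = 4
  (-5 − 3)² + (5 − -1)² = 100
  (-6 − 3)² + (-6 − -1)² = 106
Minimum is attained by (2, -1), so q lies in its Voronoi cell.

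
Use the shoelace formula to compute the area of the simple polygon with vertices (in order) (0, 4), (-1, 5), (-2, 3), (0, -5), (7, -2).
Area = 42

Shoelace formula: Area = (1/2) |Σ_i (x_i · y_{i+1} − x_{i+1} · y_i)| (indices mod n). Compute each cross term:
  (0)(5) − (-1)(4) = 4
  (-1)(3) − (-2)(5) = 7
  (-2)(-5) − (0)(3) = 10
  (0)(-2) − (7)(-5) = 35
  (7)(4) − (0)(-2) = 28
Sum = 84, so (signed) Area = 84/2 = 42, |Area| = 42.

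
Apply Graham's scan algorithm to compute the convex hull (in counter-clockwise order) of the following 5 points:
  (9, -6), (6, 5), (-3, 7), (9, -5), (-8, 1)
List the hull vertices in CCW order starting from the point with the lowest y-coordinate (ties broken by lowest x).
Hull (CCW) = [(9, -6), (9, -5), (6, 5), (-3, 7), (-8, 1)]

Graham scan procedure:
  1. Find the pivot p₀ = point with lowest y (tie → lowest x): (9, -6).
  2. Sort the remaining points by polar angle around p₀.
  3. Walk through sorted points, maintaining a stack; pop the top while the last three entries make a non-left turn (cross product ≤ 0).
  4. Final stack is the convex hull in CCW order: (9, -6), (9, -5), (6, 5), (-3, 7), (-8, 1).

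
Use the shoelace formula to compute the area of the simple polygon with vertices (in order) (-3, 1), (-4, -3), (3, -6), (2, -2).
Area = 24

Shoelace formula: Area = (1/2) |Σ_i (x_i · y_{i+1} − x_{i+1} · y_i)| (indices mod n). Compute each cross term:
  (-3)(-3) − (-4)(1) = 13
  (-4)(-6) − (3)(-3) = 33
  (3)(-2) − (2)(-6) = 6
  (2)(1) − (-3)(-2) = -4
Sum = 48, so (signed) Area = 48/2 = 24, |Area| = 24.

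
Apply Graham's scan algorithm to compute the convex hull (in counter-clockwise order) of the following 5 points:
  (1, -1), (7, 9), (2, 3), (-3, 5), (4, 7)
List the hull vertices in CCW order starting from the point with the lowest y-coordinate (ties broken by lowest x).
Hull (CCW) = [(1, -1), (7, 9), (-3, 5)]

Graham scan procedure:
  1. Find the pivot p₀ = point with lowest y (tie → lowest x): (1, -1).
  2. Sort the remaining points by polar angle around p₀.
  3. Walk through sorted points, maintaining a stack; pop the top while the last three entries make a non-left turn (cross product ≤ 0).
  4. Final stack is the convex hull in CCW order: (1, -1), (7, 9), (-3, 5).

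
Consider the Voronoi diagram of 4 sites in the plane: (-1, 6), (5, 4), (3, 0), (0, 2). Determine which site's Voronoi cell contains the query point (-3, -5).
Nearest site = (0, 2)

The Voronoi cell of site s contains exactly those query points closer to s than to any other site. Compute squared distances from q = (-3, -5) to each site:
  (0 − -3)² + (2 − -5)² = 58
  (3 − -3)² + (0 − -5)² = 61
  (-1 − -3)² + (6 − -5)² = 125
  (5 − -3)² + (4 − -5)² = 145
Minimum is attained by (0, 2), so q lies in its Voronoi cell.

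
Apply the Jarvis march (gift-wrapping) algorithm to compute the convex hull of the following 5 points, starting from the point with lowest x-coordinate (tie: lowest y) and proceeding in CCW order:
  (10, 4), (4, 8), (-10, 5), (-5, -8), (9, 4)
Hull (CCW) = [(-10, 5), (-5, -8), (10, 4), (4, 8)]

Jarvis march: at each step, from the current hull vertex p, select the next vertex q as the point such that every other point lies strictly to the left of (or on) the directed line p → q. (Equivalently: for every other point r, the cross product (q − p) × (r − p) ≥ 0.)
Starting point (lowest x, tie lowest y): (-10, 5). Wrap until returning to start. Resulting hull: (-10, 5), (-5, -8), (10, 4), (4, 8).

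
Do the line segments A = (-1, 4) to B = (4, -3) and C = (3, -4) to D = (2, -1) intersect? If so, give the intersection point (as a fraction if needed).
No (intersection of containing lines falls outside at least one segment)

Parametrize and solve: t = 1/2, s = 3/2. At least one of these is outside [0, 1], so the segments do not intersect.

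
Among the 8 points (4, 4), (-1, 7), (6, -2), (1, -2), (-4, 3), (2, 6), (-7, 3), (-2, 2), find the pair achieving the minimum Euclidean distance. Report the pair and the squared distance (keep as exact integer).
Pair = ((-4, 3), (-2, 2)); squared distance = 5

Compute all C(8, 2) = 28 pairwise squared distances (x_i − x_j)² + (y_i − y_j)². The minimum is 5, attained by the pair ((-4, 3), (-2, 2)).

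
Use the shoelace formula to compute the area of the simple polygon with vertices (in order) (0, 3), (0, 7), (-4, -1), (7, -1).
Area = 30

Shoelace formula: Area = (1/2) |Σ_i (x_i · y_{i+1} − x_{i+1} · y_i)| (indices mod n). Compute each cross term:
  (0)(7) − (0)(3) = 0
  (0)(-1) − (-4)(7) = 28
  (-4)(-1) − (7)(-1) = 11
  (7)(3) − (0)(-1) = 21
Sum = 60, so (signed) Area = 60/2 = 30, |Area| = 30.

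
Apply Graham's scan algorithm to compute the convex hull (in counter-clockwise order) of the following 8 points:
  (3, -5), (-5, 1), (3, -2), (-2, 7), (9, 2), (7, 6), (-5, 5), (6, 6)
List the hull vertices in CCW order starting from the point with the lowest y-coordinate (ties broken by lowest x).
Hull (CCW) = [(3, -5), (9, 2), (7, 6), (-2, 7), (-5, 5), (-5, 1)]

Graham scan procedure:
  1. Find the pivot p₀ = point with lowest y (tie → lowest x): (3, -5).
  2. Sort the remaining points by polar angle around p₀.
  3. Walk through sorted points, maintaining a stack; pop the top while the last three entries make a non-left turn (cross product ≤ 0).
  4. Final stack is the convex hull in CCW order: (3, -5), (9, 2), (7, 6), (-2, 7), (-5, 5), (-5, 1).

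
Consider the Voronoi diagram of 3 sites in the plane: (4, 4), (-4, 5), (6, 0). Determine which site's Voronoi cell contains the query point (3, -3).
Nearest site = (6, 0)

The Voronoi cell of site s contains exactly those query points closer to s than to any other site. Compute squared distances from q = (3, -3) to each site:
  (6 − 3)² + (0 − -3)² = 18
  (4 − 3)² + (4 − -3)² = 50
  (-4 − 3)² + (5 − -3)² = 113
Minimum is attained by (6, 0), so q lies in its Voronoi cell.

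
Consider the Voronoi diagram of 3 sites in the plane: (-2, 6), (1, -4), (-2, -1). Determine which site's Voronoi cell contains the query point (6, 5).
Nearest site = (-2, 6)

The Voronoi cell of site s contains exactly those query points closer to s than to any other site. Compute squared distances from q = (6, 5) to each site:
  (-2 − 6)² + (6 − 5)² = 65
  (-2 − 6)² + (-1 − 5)² = 100
  (1 − 6)² + (-4 − 5)² = 106
Minimum is attained by (-2, 6), so q lies in its Voronoi cell.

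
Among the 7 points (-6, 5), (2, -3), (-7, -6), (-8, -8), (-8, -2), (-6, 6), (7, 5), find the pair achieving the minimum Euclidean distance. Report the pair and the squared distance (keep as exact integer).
Pair = ((-6, 5), (-6, 6)); squared distance = 1

Compute all C(7, 2) = 21 pairwise squared distances (x_i − x_j)² + (y_i − y_j)². The minimum is 1, attained by the pair ((-6, 5), (-6, 6)).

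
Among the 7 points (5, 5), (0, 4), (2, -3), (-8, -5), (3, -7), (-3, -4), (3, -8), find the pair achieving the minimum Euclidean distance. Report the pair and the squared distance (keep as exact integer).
Pair = ((3, -7), (3, -8)); squared distance = 1

Compute all C(7, 2) = 21 pairwise squared distances (x_i − x_j)² + (y_i − y_j)². The minimum is 1, attained by the pair ((3, -7), (3, -8)).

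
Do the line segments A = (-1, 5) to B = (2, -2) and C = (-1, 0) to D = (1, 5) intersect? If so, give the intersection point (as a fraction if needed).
Yes; intersection at (1/29, 75/29) (t = 10/29 on AB, s = 15/29 on CD)

Parametrize AB as A + t(B − A) = (-1 + 3 t, 5 + -7 t) and CD as C + s(D − C) = (-1 + 2 s, 0 + 5 s). Solve the linear system for (t, s). Determinant = -29 ≠ 0, so a unique intersection of the containing lines exists. Solution: t = 10/29, s = 15/29 — both in [0, 1], so the segments cross. Intersection point: (1/29, 75/29).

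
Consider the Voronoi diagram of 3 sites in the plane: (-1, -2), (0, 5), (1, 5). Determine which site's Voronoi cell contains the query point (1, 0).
Nearest site = (-1, -2)

The Voronoi cell of site s contains exactly those query points closer to s than to any other site. Compute squared distances from q = (1, 0) to each site:
  (-1 − 1)² + (-2 − 0)² = 8
  (1 − 1)² + (5 − 0)² = 25
  (0 − 1)² + (5 − 0)² = 26
Minimum is attained by (-1, -2), so q lies in its Voronoi cell.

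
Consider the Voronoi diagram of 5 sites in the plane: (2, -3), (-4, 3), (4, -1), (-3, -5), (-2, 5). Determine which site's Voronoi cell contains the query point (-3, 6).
Nearest site = (-2, 5)

The Voronoi cell of site s contains exactly those query points closer to s than to any other site. Compute squared distances from q = (-3, 6) to each site:
  (-2 − -3)² + (5 − 6)² = 2
  (-4 − -3)² + (3 − 6)² = 10
  (4 − -3)² + (-1 − 6)² = 98
  (2 − -3)² + (-3 − 6)² = 106
  (-3 − -3)² + (-5 − 6)² = 121
Minimum is attained by (-2, 5), so q lies in its Voronoi cell.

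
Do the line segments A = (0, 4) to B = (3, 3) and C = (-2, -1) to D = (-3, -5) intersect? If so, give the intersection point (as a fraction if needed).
No (intersection of containing lines falls outside at least one segment)

Parametrize and solve: t = -3/13, s = -17/13. At least one of these is outside [0, 1], so the segments do not intersect.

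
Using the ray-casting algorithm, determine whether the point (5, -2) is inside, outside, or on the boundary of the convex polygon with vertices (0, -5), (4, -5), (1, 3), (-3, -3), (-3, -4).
The point (5, -2) lies strictly outside the polygon

Cast a horizontal ray to the right from the query point and count how many polygon edges it crosses (each edge strictly once or zero times, handled with the usual half-open convention). 
Parity of crossings → even ⇒ outside.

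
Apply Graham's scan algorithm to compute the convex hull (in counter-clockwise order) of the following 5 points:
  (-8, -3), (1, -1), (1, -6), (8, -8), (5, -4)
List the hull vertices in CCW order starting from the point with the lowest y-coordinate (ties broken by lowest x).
Hull (CCW) = [(8, -8), (5, -4), (1, -1), (-8, -3), (1, -6)]

Graham scan procedure:
  1. Find the pivot p₀ = point with lowest y (tie → lowest x): (8, -8).
  2. Sort the remaining points by polar angle around p₀.
  3. Walk through sorted points, maintaining a stack; pop the top while the last three entries make a non-left turn (cross product ≤ 0).
  4. Final stack is the convex hull in CCW order: (8, -8), (5, -4), (1, -1), (-8, -3), (1, -6).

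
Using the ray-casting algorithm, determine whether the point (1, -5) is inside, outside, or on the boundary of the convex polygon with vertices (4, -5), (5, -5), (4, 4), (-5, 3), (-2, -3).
The point (1, -5) lies strictly outside the polygon

Cast a horizontal ray to the right from the query point and count how many polygon edges it crosses (each edge strictly once or zero times, handled with the usual half-open convention). 
Parity of crossings → even ⇒ outside.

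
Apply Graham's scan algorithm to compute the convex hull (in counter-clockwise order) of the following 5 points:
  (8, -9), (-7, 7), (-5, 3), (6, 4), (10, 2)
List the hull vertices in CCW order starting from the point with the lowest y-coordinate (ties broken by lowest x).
Hull (CCW) = [(8, -9), (10, 2), (6, 4), (-7, 7), (-5, 3)]

Graham scan procedure:
  1. Find the pivot p₀ = point with lowest y (tie → lowest x): (8, -9).
  2. Sort the remaining points by polar angle around p₀.
  3. Walk through sorted points, maintaining a stack; pop the top while the last three entries make a non-left turn (cross product ≤ 0).
  4. Final stack is the convex hull in CCW order: (8, -9), (10, 2), (6, 4), (-7, 7), (-5, 3).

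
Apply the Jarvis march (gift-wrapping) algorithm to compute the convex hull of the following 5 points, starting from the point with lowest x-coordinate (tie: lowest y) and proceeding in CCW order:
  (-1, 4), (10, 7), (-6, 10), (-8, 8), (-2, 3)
Hull (CCW) = [(-8, 8), (-2, 3), (10, 7), (-6, 10)]

Jarvis march: at each step, from the current hull vertex p, select the next vertex q as the point such that every other point lies strictly to the left of (or on) the directed line p → q. (Equivalently: for every other point r, the cross product (q − p) × (r − p) ≥ 0.)
Starting point (lowest x, tie lowest y): (-8, 8). Wrap until returning to start. Resulting hull: (-8, 8), (-2, 3), (10, 7), (-6, 10).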